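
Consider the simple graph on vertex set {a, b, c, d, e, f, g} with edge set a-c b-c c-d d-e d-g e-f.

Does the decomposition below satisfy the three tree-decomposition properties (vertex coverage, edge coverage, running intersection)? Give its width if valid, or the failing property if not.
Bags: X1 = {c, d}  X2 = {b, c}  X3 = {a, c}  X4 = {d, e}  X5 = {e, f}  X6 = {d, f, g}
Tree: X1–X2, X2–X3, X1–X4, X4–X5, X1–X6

A tree decomposition must satisfy three properties: every vertex lies in some bag; for every edge, both endpoints lie together in some bag; and for every vertex, the bags containing it form a connected subtree. Here bags containing vertex f are not connected in the tree, so the decomposition is invalid.

No — bags containing vertex f are not connected in the tree.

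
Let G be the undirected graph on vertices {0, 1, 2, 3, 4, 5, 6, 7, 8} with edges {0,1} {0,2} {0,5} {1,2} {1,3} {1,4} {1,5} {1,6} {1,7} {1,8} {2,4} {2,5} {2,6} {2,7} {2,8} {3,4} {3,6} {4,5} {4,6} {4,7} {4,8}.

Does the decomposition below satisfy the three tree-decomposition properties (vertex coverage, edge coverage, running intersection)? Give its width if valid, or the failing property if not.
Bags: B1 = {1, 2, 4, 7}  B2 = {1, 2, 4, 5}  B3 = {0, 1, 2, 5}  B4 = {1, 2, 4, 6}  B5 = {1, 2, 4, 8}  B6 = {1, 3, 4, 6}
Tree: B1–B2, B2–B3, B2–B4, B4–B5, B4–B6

Checking the three conditions: (i) the bags cover all of {0, 1, 2, 3, 4, 5, 6, 7, 8}; (ii) for each edge, some bag contains both endpoints; (iii) the bags containing any fixed vertex form a subtree. All hold, so the decomposition is valid with width 4 − 1 = 3.

Yes; width 3.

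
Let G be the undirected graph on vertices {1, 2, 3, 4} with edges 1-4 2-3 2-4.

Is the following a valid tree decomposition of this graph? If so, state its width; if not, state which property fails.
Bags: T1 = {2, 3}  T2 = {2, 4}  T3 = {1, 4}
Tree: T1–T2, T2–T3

Yes; width 1.

Vertex coverage: the bags together contain {1, 2, 3, 4}, the full vertex set. Edge coverage: each edge of G has both endpoints in at least one bag. Running intersection: for every vertex, the bags containing it form a connected subtree. All three properties hold, so this is a valid tree decomposition of width max|bag| − 1 = 1, and hence tw(G) ≤ 1.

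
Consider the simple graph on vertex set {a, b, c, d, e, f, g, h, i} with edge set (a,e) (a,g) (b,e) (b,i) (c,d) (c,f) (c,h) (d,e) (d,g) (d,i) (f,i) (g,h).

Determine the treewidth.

3

A width-3 tree decomposition is:
Bags: B1 = {a, b, e, i}  B2 = {a, d, e, i}  B3 = {a, d, g, i}  B4 = {d, f, g, i}  B5 = {c, d, f, g}  B6 = {c, f, g, h}
Tree: B1–B2, B2–B3, B3–B4, B4–B5, B5–B6
The largest bag has 4 vertices, giving width 3; this decomposition certifies tw(G) ≤ 3. For the lower bound: the 4 vertex sets {a,b,e}, {i}, {d}, {c,f,g,h} are disjoint, each induces a connected subgraph, and every pair is joined by at least one edge of G. Contracting each set to a single vertex therefore yields K_{4} as a minor, and since treewidth is minor-monotone, tw(G) ≥ tw(K_{4}) = 3. The upper and lower bounds meet at 3, so that is the treewidth.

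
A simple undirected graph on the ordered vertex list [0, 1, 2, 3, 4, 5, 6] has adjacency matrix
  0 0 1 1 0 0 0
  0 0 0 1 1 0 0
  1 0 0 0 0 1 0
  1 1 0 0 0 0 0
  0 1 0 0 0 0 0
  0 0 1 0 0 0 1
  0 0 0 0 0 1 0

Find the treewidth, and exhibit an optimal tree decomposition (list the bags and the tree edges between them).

Every bag has size at most 2, so the width is 2 − 1 = 1 and tw(G) ≤ 1. G has an edge, so its treewidth is at least 1. The upper and lower bounds meet at 1, so that is the treewidth.

Treewidth 1.
One such decomposition:
Bags: B1 = {5, 6}  B2 = {2, 5}  B3 = {0, 2}  B4 = {0, 3}  B5 = {1, 3}  B6 = {1, 4}
Tree: B1–B2, B2–B3, B3–B4, B4–B5, B5–B6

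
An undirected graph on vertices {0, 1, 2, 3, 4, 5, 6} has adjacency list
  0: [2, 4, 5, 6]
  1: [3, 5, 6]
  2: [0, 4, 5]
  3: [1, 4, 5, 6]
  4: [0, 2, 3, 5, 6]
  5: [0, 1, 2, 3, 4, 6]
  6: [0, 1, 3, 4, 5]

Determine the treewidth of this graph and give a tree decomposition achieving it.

Every bag has size at most 4, so the width is 4 − 1 = 3 and tw(G) ≤ 3. On the other hand G contains the 4-clique {1, 3, 5, 6}. A clique must lie in a single bag of any decomposition, so no decomposition can have width below 3. The upper and lower bounds meet at 3, so that is the treewidth.

Treewidth 3.
Bags: B1 = {0, 4, 5, 6}  B2 = {3, 4, 5, 6}  B3 = {1, 3, 5, 6}  B4 = {0, 2, 4, 5}
Tree: B1–B2, B2–B3, B1–B4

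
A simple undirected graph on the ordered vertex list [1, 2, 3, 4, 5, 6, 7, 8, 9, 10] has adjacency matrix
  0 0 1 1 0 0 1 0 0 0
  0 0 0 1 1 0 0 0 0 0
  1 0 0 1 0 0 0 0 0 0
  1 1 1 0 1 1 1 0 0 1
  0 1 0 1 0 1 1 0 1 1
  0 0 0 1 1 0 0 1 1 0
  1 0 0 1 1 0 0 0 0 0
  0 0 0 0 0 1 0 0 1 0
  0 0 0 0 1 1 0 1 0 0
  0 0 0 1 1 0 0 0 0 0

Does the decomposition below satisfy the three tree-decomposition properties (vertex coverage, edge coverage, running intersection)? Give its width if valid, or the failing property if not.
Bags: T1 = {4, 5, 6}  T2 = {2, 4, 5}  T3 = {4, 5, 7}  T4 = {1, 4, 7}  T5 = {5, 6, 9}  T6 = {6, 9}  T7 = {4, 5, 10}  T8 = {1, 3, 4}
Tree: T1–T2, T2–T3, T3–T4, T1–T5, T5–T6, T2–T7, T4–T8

A tree decomposition must satisfy three properties: every vertex lies in some bag; for every edge, both endpoints lie together in some bag; and for every vertex, the bags containing it form a connected subtree. Here vertex 8 appears in no bag, so the decomposition is invalid.

No — vertex 8 appears in no bag.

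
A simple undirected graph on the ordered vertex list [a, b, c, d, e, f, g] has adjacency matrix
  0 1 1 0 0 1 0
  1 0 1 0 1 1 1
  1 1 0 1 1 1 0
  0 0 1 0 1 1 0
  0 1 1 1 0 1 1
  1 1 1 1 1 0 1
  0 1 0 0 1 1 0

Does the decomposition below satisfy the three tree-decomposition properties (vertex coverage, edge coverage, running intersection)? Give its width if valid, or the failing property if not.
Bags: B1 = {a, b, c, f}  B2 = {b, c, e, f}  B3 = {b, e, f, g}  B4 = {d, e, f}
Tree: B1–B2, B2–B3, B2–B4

No — edge (c,d) lies in no bag.

A tree decomposition must satisfy three properties: every vertex lies in some bag; for every edge, both endpoints lie together in some bag; and for every vertex, the bags containing it form a connected subtree. Here edge (c,d) lies in no bag, so the decomposition is invalid.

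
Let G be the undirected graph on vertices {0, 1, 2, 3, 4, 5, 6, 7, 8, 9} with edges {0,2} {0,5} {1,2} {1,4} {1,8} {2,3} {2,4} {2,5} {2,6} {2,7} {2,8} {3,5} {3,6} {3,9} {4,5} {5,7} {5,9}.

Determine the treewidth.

A width-2 tree decomposition is:
Bags: B1 = {2, 4, 5}  B2 = {2, 3, 5}  B3 = {2, 3, 6}  B4 = {1, 2, 4}  B5 = {3, 5, 9}  B6 = {0, 2, 5}  B7 = {2, 5, 7}  B8 = {1, 2, 8}
Tree: B1–B2, B2–B3, B1–B4, B2–B5, B1–B6, B6–B7, B4–B8
Every bag has size at most 3, so the width is 3 − 1 = 2 and tw(G) ≤ 2. For the lower bound, the 3 vertices {3, 5, 9} are pairwise adjacent, and any tree decomposition puts a clique entirely inside one bag — forcing width ≥ 2. The upper and lower bounds meet at 2, so that is the treewidth.

2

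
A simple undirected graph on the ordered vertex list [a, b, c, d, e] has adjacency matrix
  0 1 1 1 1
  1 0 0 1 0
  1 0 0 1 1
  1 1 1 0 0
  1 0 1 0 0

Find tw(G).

A width-2 tree decomposition is:
Bags: B1 = {a, c, d}  B2 = {a, c, e}  B3 = {a, b, d}
Tree: B1–B2, B1–B3
Each bag holds 3 vertices, so the decomposition has width 2, which upper-bounds the treewidth. Conversely, {a, c, d} is a clique of size 3, and the vertices of any clique must share a bag in every tree decomposition; so some bag has ≥ 3 vertices and tw(G) ≥ 2. Therefore the treewidth is 2.

2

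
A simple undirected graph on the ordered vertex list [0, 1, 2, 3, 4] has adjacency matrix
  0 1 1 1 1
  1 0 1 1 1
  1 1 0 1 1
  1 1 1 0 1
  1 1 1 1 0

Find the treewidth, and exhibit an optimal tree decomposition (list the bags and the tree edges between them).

A single bag containing all 5 vertices is trivially a valid decomposition of width 4. Conversely, {0, 1, 2, 3, 4} is a clique of size 5, and the vertices of any clique must share a bag in every tree decomposition; so some bag has ≥ 5 vertices and tw(G) ≥ 4. The upper and lower bounds meet at 4, so that is the treewidth.

Treewidth 4.
One optimal decomposition is:
Bags: B1 = {0, 1, 2, 3, 4}
Tree: (single bag)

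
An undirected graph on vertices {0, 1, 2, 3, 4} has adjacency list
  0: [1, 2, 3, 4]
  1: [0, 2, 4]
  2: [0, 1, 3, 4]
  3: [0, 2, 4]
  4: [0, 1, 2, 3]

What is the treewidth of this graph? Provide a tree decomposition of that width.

Treewidth 3.
One such decomposition:
Bags: B1 = {0, 1, 2, 4}  B2 = {0, 2, 3, 4}
Tree: B1–B2

The largest bag has 4 vertices, giving width 3; this decomposition certifies tw(G) ≤ 3. Conversely, {0, 1, 2, 4} is a clique of size 4, and the vertices of any clique must share a bag in every tree decomposition; so some bag has ≥ 4 vertices and tw(G) ≥ 3. Combining the bounds, tw(G) = 3.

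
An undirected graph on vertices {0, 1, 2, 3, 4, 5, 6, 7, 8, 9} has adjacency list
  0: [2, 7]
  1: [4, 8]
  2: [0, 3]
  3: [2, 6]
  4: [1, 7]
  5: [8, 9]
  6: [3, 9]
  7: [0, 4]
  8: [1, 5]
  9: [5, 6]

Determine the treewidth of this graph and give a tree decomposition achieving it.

Treewidth 2.
One optimal decomposition is:
Bags: B1 = {1, 5, 8}  B2 = {1, 4, 5}  B3 = {4, 5, 7}  B4 = {0, 5, 7}  B5 = {0, 2, 5}  B6 = {2, 3, 5}  B7 = {3, 5, 6}  B8 = {5, 6, 9}
Tree: B1–B2, B2–B3, B3–B4, B4–B5, B5–B6, B6–B7, B7–B8

Every bag has size at most 3, so the width is 3 − 1 = 2 and tw(G) ≤ 2. Since 5–8–1–4–7–0–2–3–6–9–5 is a cycle in G, G is not acyclic. Forests are exactly the graphs of treewidth ≤ 1, so tw(G) ≥ 2. Hence tw(G) = 2 exactly.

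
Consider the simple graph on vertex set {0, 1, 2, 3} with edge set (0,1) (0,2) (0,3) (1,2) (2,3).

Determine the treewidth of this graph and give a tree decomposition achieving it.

Every bag has size at most 3, so the width is 3 − 1 = 2 and tw(G) ≤ 2. On the other hand G contains the 3-clique {0, 1, 2}. A clique must lie in a single bag of any decomposition, so no decomposition can have width below 2. Combining the bounds, tw(G) = 2.

Treewidth 2.
One optimal decomposition is:
Bags: B1 = {0, 2, 3}  B2 = {0, 1, 2}
Tree: B1–B2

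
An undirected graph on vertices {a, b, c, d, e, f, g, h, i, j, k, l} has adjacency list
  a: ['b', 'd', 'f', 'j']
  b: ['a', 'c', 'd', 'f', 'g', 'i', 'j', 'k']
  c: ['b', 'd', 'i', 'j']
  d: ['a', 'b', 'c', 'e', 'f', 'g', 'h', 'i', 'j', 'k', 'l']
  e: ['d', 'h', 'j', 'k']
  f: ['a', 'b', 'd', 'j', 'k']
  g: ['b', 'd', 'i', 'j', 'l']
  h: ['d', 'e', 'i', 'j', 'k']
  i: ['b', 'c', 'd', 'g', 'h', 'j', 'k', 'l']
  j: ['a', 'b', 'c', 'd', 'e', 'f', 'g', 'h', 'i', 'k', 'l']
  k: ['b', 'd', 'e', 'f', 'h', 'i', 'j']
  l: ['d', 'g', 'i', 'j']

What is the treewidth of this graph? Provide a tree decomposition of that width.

Each bag holds 5 vertices, so the decomposition has width 4, which upper-bounds the treewidth. On the other hand G contains the 5-clique {d, e, h, j, k}. A clique must lie in a single bag of any decomposition, so no decomposition can have width below 4. The upper and lower bounds meet at 4, so that is the treewidth.

Treewidth 4.
Bags: B1 = {b, d, i, j, k}  B2 = {b, d, f, j, k}  B3 = {b, d, g, i, j}  B4 = {d, h, i, j, k}  B5 = {b, c, d, i, j}  B6 = {a, b, d, f, j}  B7 = {d, g, i, j, l}  B8 = {d, e, h, j, k}
Tree: B1–B2, B1–B3, B1–B4, B3–B5, B2–B6, B3–B7, B4–B8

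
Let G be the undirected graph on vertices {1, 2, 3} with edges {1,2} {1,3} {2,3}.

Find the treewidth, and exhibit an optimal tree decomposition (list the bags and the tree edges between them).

Treewidth 2.
One optimal decomposition is:
Bags: B1 = {1, 2, 3}
Tree: (single bag)

A single bag containing all 3 vertices is trivially a valid decomposition of width 2. Conversely, {1, 2, 3} is a clique of size 3, and the vertices of any clique must share a bag in every tree decomposition; so some bag has ≥ 3 vertices and tw(G) ≥ 2. Therefore the treewidth is 2.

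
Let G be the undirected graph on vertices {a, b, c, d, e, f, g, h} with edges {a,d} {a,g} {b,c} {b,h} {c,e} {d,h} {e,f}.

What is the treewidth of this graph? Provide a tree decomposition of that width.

Treewidth 1.
One optimal decomposition is:
Bags: B1 = {e, f}  B2 = {c, e}  B3 = {b, c}  B4 = {b, h}  B5 = {d, h}  B6 = {a, d}  B7 = {a, g}
Tree: B1–B2, B2–B3, B3–B4, B4–B5, B5–B6, B6–B7

The largest bag has 2 vertices, giving width 1; this decomposition certifies tw(G) ≤ 1. G has an edge, so its treewidth is at least 1. Combining the bounds, tw(G) = 1.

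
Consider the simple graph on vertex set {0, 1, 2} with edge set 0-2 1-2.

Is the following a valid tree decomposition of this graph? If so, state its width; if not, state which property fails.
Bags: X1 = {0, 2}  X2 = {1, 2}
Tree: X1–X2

Vertex coverage: the bags together contain {0, 1, 2}, the full vertex set. Edge coverage: each edge of G has both endpoints in at least one bag. Running intersection: for every vertex, the bags containing it form a connected subtree. All three properties hold, so this is a valid tree decomposition of width max|bag| − 1 = 1, and hence tw(G) ≤ 1.

Yes; width 1.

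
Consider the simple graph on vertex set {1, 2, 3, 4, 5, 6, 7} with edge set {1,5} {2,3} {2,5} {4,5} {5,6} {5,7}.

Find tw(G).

A width-1 tree decomposition is:
Bags: B1 = {1, 5}  B2 = {5, 6}  B3 = {4, 5}  B4 = {5, 7}  B5 = {2, 5}  B6 = {2, 3}
Tree: B1–B2, B1–B3, B3–B4, B1–B5, B5–B6
Each bag holds 2 vertices, so the decomposition has width 1, which upper-bounds the treewidth. Since G has at least one edge (e.g. 1–5), it is not an edgeless graph, so tw(G) ≥ 1. Therefore the treewidth is 1.

1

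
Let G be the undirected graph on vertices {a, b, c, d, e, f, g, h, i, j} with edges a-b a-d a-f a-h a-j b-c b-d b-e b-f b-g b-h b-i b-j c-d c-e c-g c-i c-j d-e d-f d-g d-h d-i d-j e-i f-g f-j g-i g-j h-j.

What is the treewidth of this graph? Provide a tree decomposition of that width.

Every bag has size at most 5, so the width is 5 − 1 = 4 and tw(G) ≤ 4. Conversely, {a, b, d, h, j} is a clique of size 5, and the vertices of any clique must share a bag in every tree decomposition; so some bag has ≥ 5 vertices and tw(G) ≥ 4. Hence tw(G) = 4 exactly.

Treewidth 4.
Bags: B1 = {b, c, d, g, j}  B2 = {b, c, d, g, i}  B3 = {b, d, f, g, j}  B4 = {a, b, d, f, j}  B5 = {a, b, d, h, j}  B6 = {b, c, d, e, i}
Tree: B1–B2, B1–B3, B3–B4, B4–B5, B2–B6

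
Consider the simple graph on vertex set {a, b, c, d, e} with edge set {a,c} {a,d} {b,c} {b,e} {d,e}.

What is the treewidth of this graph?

2

A width-2 tree decomposition is:
Bags: B1 = {a, d, e}  B2 = {a, c, e}  B3 = {b, c, e}
Tree: B1–B2, B2–B3
Every bag has size at most 3, so the width is 3 − 1 = 2 and tw(G) ≤ 2. Since e–d–a–c–b–e is a cycle in G, G is not acyclic. Forests are exactly the graphs of treewidth ≤ 1, so tw(G) ≥ 2. Therefore the treewidth is 2.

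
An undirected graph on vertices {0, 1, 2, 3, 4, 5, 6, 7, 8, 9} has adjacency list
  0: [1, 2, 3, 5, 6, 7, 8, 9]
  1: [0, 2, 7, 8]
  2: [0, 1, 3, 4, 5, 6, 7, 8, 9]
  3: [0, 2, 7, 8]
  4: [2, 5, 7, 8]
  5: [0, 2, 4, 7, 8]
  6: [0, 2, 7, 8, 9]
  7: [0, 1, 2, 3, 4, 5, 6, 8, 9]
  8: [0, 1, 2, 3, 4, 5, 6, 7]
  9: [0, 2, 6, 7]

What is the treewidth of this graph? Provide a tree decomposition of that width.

Treewidth 4.
Bags: B1 = {0, 2, 5, 7, 8}  B2 = {0, 1, 2, 7, 8}  B3 = {0, 2, 6, 7, 8}  B4 = {2, 4, 5, 7, 8}  B5 = {0, 2, 6, 7, 9}  B6 = {0, 2, 3, 7, 8}
Tree: B1–B2, B2–B3, B1–B4, B3–B5, B1–B6

Each bag holds 5 vertices, so the decomposition has width 4, which upper-bounds the treewidth. On the other hand G contains the 5-clique {0, 1, 2, 7, 8}. A clique must lie in a single bag of any decomposition, so no decomposition can have width below 4. Therefore the treewidth is 4.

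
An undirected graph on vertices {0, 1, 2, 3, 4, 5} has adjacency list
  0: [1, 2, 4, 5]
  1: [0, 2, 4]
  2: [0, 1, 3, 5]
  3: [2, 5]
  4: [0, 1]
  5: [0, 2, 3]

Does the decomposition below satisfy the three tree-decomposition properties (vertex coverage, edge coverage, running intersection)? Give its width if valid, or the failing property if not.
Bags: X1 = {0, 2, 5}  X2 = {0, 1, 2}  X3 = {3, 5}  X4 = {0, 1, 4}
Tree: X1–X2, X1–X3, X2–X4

No — edge (2,3) lies in no bag.

A tree decomposition must satisfy three properties: every vertex lies in some bag; for every edge, both endpoints lie together in some bag; and for every vertex, the bags containing it form a connected subtree. Here edge (2,3) lies in no bag, so the decomposition is invalid.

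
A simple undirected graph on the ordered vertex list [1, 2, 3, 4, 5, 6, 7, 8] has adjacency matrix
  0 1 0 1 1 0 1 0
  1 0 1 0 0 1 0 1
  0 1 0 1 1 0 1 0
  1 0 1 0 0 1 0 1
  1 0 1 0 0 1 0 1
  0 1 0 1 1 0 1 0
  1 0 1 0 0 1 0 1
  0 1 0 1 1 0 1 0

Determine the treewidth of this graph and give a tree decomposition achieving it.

Treewidth 4.
One optimal decomposition is:
Bags: B1 = {1, 3, 4, 6, 8}  B2 = {1, 2, 3, 6, 8}  B3 = {1, 3, 5, 6, 8}  B4 = {1, 3, 6, 7, 8}
Tree: B1–B2, B2–B3, B3–B4

Each bag holds 5 vertices, so the decomposition has width 4, which upper-bounds the treewidth. For the lower bound: the 5 vertex sets {4,8}, {1,2}, {3,5}, {6}, {7} are disjoint, each induces a connected subgraph, and every pair is joined by at least one edge of G. Contracting each set to a single vertex therefore yields K_{5} as a minor, and since treewidth is minor-monotone, tw(G) ≥ tw(K_{5}) = 4. Hence tw(G) = 4 exactly.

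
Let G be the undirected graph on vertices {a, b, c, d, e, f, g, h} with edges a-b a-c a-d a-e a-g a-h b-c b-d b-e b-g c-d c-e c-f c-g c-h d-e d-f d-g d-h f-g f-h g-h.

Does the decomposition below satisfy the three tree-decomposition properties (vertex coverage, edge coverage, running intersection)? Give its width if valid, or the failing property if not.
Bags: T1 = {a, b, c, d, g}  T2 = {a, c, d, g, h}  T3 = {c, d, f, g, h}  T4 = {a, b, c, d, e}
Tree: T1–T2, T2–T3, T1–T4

Every vertex of G appears in some bag (union = {a, b, c, d, e, f, g, h}); every edge is covered by a bag; and for each vertex v the set of bags containing v is connected in the bag tree. The decomposition is therefore valid. The largest bag has 5 vertices, so the width is 4.

Yes; width 4.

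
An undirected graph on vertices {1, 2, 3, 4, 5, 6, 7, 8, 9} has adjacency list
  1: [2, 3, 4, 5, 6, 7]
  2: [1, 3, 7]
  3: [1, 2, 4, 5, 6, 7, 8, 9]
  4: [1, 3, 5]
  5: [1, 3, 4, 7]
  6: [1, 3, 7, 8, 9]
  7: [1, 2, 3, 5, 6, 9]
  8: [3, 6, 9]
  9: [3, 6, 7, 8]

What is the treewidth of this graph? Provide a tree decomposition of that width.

Every bag has size at most 4, so the width is 4 − 1 = 3 and tw(G) ≤ 3. For the lower bound, the 4 vertices {3, 6, 8, 9} are pairwise adjacent, and any tree decomposition puts a clique entirely inside one bag — forcing width ≥ 3. Therefore the treewidth is 3.

Treewidth 3.
One optimal decomposition is:
Bags: B1 = {1, 3, 6, 7}  B2 = {1, 3, 5, 7}  B3 = {1, 2, 3, 7}  B4 = {3, 6, 7, 9}  B5 = {1, 3, 4, 5}  B6 = {3, 6, 8, 9}
Tree: B1–B2, B1–B3, B1–B4, B2–B5, B4–B6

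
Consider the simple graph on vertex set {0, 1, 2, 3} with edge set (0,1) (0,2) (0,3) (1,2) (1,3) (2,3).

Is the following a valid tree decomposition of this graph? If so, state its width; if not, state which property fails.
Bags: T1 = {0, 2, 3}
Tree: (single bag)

No — vertex 1 appears in no bag.

A tree decomposition must satisfy three properties: every vertex lies in some bag; for every edge, both endpoints lie together in some bag; and for every vertex, the bags containing it form a connected subtree. Here vertex 1 appears in no bag, so the decomposition is invalid.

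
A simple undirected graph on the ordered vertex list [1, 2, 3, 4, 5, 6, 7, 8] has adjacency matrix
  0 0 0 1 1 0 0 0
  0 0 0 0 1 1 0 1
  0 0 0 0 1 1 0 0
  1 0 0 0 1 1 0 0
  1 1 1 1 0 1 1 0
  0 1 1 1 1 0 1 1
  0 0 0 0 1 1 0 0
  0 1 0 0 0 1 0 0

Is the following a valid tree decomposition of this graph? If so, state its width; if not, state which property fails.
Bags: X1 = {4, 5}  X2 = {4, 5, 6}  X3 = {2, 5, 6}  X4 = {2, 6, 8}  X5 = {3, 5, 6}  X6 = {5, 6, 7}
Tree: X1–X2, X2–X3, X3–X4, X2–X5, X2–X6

A tree decomposition must satisfy three properties: every vertex lies in some bag; for every edge, both endpoints lie together in some bag; and for every vertex, the bags containing it form a connected subtree. Here vertex 1 appears in no bag, so the decomposition is invalid.

No — vertex 1 appears in no bag.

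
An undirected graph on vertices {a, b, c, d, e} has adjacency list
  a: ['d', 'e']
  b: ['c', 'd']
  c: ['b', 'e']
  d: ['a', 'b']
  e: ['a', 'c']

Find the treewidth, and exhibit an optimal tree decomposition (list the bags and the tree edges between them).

Every bag has size at most 3, so the width is 3 − 1 = 2 and tw(G) ≤ 2. Since a–e–c–b–d–a is a cycle in G, G is not acyclic. Forests are exactly the graphs of treewidth ≤ 1, so tw(G) ≥ 2. Combining the bounds, tw(G) = 2.

Treewidth 2.
Bags: B1 = {a, c, e}  B2 = {a, b, c}  B3 = {a, b, d}
Tree: B1–B2, B2–B3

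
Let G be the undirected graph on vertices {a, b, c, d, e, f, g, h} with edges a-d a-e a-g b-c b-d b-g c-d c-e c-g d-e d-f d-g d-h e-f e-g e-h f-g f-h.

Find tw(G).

A width-3 tree decomposition is:
Bags: B1 = {a, d, e, g}  B2 = {d, e, f, g}  B3 = {c, d, e, g}  B4 = {b, c, d, g}  B5 = {d, e, f, h}
Tree: B1–B2, B2–B3, B3–B4, B2–B5
Each bag holds 4 vertices, so the decomposition has width 3, which upper-bounds the treewidth. Conversely, {d, e, f, g} is a clique of size 4, and the vertices of any clique must share a bag in every tree decomposition; so some bag has ≥ 4 vertices and tw(G) ≥ 3. Therefore the treewidth is 3.

3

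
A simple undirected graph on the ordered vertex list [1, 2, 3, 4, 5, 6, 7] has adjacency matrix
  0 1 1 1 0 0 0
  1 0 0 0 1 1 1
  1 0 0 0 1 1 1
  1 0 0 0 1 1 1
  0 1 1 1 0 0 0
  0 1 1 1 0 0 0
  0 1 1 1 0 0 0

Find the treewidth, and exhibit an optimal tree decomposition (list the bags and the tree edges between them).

Each bag holds 4 vertices, so the decomposition has width 3, which upper-bounds the treewidth. For the lower bound: the 4 vertex sets {1,2}, {4,7}, {3}, {6} are disjoint, each induces a connected subgraph, and every pair is joined by at least one edge of G. Contracting each set to a single vertex therefore yields K_{4} as a minor, and since treewidth is minor-monotone, tw(G) ≥ tw(K_{4}) = 3. Hence tw(G) = 3 exactly.

Treewidth 3.
One optimal decomposition is:
Bags: B1 = {1, 2, 3, 4}  B2 = {2, 3, 4, 7}  B3 = {2, 3, 4, 6}  B4 = {2, 3, 4, 5}
Tree: B1–B2, B2–B3, B3–B4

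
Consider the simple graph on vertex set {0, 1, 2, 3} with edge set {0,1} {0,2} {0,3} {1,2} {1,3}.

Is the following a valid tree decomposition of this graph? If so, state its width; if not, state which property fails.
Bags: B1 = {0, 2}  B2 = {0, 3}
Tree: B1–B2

A tree decomposition must satisfy three properties: every vertex lies in some bag; for every edge, both endpoints lie together in some bag; and for every vertex, the bags containing it form a connected subtree. Here vertex 1 appears in no bag, so the decomposition is invalid.

No — vertex 1 appears in no bag.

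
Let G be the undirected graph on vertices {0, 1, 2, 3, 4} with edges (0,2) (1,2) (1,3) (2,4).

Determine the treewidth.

A width-1 tree decomposition is:
Bags: B1 = {1, 3}  B2 = {1, 2}  B3 = {0, 2}  B4 = {2, 4}
Tree: B1–B2, B2–B3, B3–B4
Each bag holds 2 vertices, so the decomposition has width 1, which upper-bounds the treewidth. G has an edge, so its treewidth is at least 1. Hence tw(G) = 1 exactly.

1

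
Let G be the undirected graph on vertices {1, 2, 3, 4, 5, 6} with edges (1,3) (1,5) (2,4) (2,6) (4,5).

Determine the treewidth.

1

A width-1 tree decomposition is:
Bags: B1 = {1, 3}  B2 = {1, 5}  B3 = {4, 5}  B4 = {2, 4}  B5 = {2, 6}
Tree: B1–B2, B2–B3, B3–B4, B4–B5
The largest bag has 2 vertices, giving width 1; this decomposition certifies tw(G) ≤ 1. Since G has at least one edge (e.g. 3–1), it is not an edgeless graph, so tw(G) ≥ 1. Hence tw(G) = 1 exactly.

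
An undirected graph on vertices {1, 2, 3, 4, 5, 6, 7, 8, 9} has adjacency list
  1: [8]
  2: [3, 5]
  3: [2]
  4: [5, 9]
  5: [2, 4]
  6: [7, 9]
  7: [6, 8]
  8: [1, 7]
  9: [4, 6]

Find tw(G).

A width-1 tree decomposition is:
Bags: B1 = {2, 3}  B2 = {2, 5}  B3 = {4, 5}  B4 = {4, 9}  B5 = {6, 9}  B6 = {6, 7}  B7 = {7, 8}  B8 = {1, 8}
Tree: B1–B2, B2–B3, B3–B4, B4–B5, B5–B6, B6–B7, B7–B8
Every bag has size at most 2, so the width is 2 − 1 = 1 and tw(G) ≤ 1. Since G has at least one edge (e.g. 3–2), it is not an edgeless graph, so tw(G) ≥ 1. The upper and lower bounds meet at 1, so that is the treewidth.

1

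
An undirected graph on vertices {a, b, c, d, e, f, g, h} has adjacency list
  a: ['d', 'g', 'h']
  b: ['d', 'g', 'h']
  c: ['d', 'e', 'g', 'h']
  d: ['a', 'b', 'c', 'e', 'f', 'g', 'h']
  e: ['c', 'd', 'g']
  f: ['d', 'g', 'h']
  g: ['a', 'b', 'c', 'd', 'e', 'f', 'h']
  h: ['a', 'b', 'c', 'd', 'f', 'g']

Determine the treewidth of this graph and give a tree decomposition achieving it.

The largest bag has 4 vertices, giving width 3; this decomposition certifies tw(G) ≤ 3. On the other hand G contains the 4-clique {c, d, e, g}. A clique must lie in a single bag of any decomposition, so no decomposition can have width below 3. The upper and lower bounds meet at 3, so that is the treewidth.

Treewidth 3.
Bags: B1 = {a, d, g, h}  B2 = {c, d, g, h}  B3 = {d, f, g, h}  B4 = {b, d, g, h}  B5 = {c, d, e, g}
Tree: B1–B2, B1–B3, B2–B4, B2–B5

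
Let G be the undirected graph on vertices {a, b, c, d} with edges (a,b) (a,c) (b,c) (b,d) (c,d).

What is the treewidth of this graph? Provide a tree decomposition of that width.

Treewidth 2.
One optimal decomposition is:
Bags: B1 = {a, b, c}  B2 = {b, c, d}
Tree: B1–B2

Every bag has size at most 3, so the width is 3 − 1 = 2 and tw(G) ≤ 2. For the lower bound, the 3 vertices {b, c, d} are pairwise adjacent, and any tree decomposition puts a clique entirely inside one bag — forcing width ≥ 2. Hence tw(G) = 2 exactly.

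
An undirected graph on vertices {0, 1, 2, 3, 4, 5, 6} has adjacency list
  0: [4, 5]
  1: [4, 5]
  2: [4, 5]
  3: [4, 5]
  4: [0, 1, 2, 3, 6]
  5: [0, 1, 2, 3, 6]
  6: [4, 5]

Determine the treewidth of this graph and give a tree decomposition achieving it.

Treewidth 2.
One optimal decomposition is:
Bags: B1 = {2, 4, 5}  B2 = {4, 5, 6}  B3 = {1, 4, 5}  B4 = {3, 4, 5}  B5 = {0, 4, 5}
Tree: B1–B2, B2–B3, B3–B4, B4–B5

Every bag has size at most 3, so the width is 3 − 1 = 2 and tw(G) ≤ 2. Since 4–2–5–6–4 is a cycle in G, G is not acyclic. Forests are exactly the graphs of treewidth ≤ 1, so tw(G) ≥ 2. The upper and lower bounds meet at 2, so that is the treewidth.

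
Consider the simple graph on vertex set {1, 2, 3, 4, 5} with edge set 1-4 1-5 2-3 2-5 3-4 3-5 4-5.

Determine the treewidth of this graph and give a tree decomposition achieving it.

Treewidth 2.
One such decomposition:
Bags: B1 = {1, 4, 5}  B2 = {3, 4, 5}  B3 = {2, 3, 5}
Tree: B1–B2, B2–B3

The largest bag has 3 vertices, giving width 2; this decomposition certifies tw(G) ≤ 2. Conversely, {1, 4, 5} is a clique of size 3, and the vertices of any clique must share a bag in every tree decomposition; so some bag has ≥ 3 vertices and tw(G) ≥ 2. The upper and lower bounds meet at 2, so that is the treewidth.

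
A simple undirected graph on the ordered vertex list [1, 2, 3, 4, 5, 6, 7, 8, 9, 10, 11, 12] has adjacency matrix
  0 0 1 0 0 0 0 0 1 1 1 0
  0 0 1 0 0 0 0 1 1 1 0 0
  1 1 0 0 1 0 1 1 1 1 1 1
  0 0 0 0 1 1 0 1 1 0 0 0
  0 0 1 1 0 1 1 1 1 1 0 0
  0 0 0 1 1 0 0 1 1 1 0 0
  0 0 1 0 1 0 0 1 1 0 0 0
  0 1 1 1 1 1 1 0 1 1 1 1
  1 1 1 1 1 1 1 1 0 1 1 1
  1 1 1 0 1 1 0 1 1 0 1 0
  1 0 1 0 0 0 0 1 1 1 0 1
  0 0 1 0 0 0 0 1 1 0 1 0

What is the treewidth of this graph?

4

A width-4 tree decomposition is:
Bags: B1 = {3, 8, 9, 10, 11}  B2 = {3, 5, 8, 9, 10}  B3 = {3, 8, 9, 11, 12}  B4 = {5, 6, 8, 9, 10}  B5 = {1, 3, 9, 10, 11}  B6 = {2, 3, 8, 9, 10}  B7 = {3, 5, 7, 8, 9}  B8 = {4, 5, 6, 8, 9}
Tree: B1–B2, B1–B3, B2–B4, B1–B5, B2–B6, B2–B7, B4–B8
Each bag holds 5 vertices, so the decomposition has width 4, which upper-bounds the treewidth. Conversely, {2, 3, 8, 9, 10} is a clique of size 5, and the vertices of any clique must share a bag in every tree decomposition; so some bag has ≥ 5 vertices and tw(G) ≥ 4. Hence tw(G) = 4 exactly.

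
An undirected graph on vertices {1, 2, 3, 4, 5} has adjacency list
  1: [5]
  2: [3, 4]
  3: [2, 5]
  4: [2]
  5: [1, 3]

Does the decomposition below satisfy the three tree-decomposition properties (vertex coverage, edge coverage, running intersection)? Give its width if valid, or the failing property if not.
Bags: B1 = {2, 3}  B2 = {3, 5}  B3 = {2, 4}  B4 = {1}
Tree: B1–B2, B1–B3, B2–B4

No — edge (5,1) lies in no bag.

A tree decomposition must satisfy three properties: every vertex lies in some bag; for every edge, both endpoints lie together in some bag; and for every vertex, the bags containing it form a connected subtree. Here edge (5,1) lies in no bag, so the decomposition is invalid.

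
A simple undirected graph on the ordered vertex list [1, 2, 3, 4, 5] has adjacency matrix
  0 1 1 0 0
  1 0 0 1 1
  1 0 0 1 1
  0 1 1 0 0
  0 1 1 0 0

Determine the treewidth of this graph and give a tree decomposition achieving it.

The largest bag has 3 vertices, giving width 2; this decomposition certifies tw(G) ≤ 2. Since 2–4–3–5–2 is a cycle in G, G is not acyclic. Forests are exactly the graphs of treewidth ≤ 1, so tw(G) ≥ 2. The upper and lower bounds meet at 2, so that is the treewidth.

Treewidth 2.
One such decomposition:
Bags: B1 = {2, 3, 4}  B2 = {2, 3, 5}  B3 = {1, 2, 3}
Tree: B1–B2, B2–B3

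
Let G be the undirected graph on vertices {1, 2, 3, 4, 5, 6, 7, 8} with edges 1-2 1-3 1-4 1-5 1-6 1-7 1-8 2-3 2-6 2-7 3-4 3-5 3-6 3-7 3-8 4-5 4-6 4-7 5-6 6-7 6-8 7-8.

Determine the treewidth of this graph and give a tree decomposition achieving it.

Treewidth 4.
One such decomposition:
Bags: B1 = {1, 3, 4, 6, 7}  B2 = {1, 3, 6, 7, 8}  B3 = {1, 2, 3, 6, 7}  B4 = {1, 3, 4, 5, 6}
Tree: B1–B2, B2–B3, B1–B4

The largest bag has 5 vertices, giving width 4; this decomposition certifies tw(G) ≤ 4. For the lower bound, the 5 vertices {1, 3, 4, 5, 6} are pairwise adjacent, and any tree decomposition puts a clique entirely inside one bag — forcing width ≥ 4. Therefore the treewidth is 4.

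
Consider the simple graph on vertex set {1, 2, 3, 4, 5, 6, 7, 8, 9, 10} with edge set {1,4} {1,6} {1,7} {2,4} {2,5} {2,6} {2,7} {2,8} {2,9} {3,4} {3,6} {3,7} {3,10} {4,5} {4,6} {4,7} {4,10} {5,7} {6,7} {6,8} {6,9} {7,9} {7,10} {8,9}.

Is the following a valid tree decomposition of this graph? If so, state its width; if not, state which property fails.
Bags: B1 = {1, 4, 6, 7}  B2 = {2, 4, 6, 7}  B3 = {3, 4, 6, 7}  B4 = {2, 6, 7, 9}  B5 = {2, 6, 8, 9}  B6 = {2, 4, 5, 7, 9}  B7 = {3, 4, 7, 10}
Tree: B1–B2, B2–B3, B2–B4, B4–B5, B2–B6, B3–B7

A tree decomposition must satisfy three properties: every vertex lies in some bag; for every edge, both endpoints lie together in some bag; and for every vertex, the bags containing it form a connected subtree. Here bags containing vertex 9 are not connected in the tree, so the decomposition is invalid.

No — bags containing vertex 9 are not connected in the tree.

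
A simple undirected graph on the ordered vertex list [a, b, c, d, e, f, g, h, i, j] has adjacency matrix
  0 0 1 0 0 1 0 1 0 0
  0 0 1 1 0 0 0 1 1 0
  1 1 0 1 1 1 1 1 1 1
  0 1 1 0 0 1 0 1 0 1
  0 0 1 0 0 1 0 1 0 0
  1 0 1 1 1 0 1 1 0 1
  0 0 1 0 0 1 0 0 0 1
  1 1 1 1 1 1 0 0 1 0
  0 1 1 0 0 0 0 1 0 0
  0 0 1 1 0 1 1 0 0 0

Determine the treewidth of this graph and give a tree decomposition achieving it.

Treewidth 3.
One optimal decomposition is:
Bags: B1 = {b, c, h, i}  B2 = {b, c, d, h}  B3 = {c, d, f, h}  B4 = {c, e, f, h}  B5 = {a, c, f, h}  B6 = {c, d, f, j}  B7 = {c, f, g, j}
Tree: B1–B2, B2–B3, B3–B4, B3–B5, B3–B6, B6–B7

Each bag holds 4 vertices, so the decomposition has width 3, which upper-bounds the treewidth. Conversely, {c, f, g, j} is a clique of size 4, and the vertices of any clique must share a bag in every tree decomposition; so some bag has ≥ 4 vertices and tw(G) ≥ 3. Hence tw(G) = 3 exactly.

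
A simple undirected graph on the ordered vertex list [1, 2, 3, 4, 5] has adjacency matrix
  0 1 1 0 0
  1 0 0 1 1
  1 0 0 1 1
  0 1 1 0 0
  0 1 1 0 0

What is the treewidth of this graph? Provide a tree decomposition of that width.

The largest bag has 3 vertices, giving width 2; this decomposition certifies tw(G) ≤ 2. Since 2–5–3–4–2 is a cycle in G, G is not acyclic. Forests are exactly the graphs of treewidth ≤ 1, so tw(G) ≥ 2. Hence tw(G) = 2 exactly.

Treewidth 2.
Bags: B1 = {2, 3, 5}  B2 = {2, 3, 4}  B3 = {1, 2, 3}
Tree: B1–B2, B2–B3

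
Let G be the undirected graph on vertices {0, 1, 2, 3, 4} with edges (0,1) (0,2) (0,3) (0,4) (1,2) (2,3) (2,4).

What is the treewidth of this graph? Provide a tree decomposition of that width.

Treewidth 2.
Bags: B1 = {0, 1, 2}  B2 = {0, 2, 3}  B3 = {0, 2, 4}
Tree: B1–B2, B2–B3

The largest bag has 3 vertices, giving width 2; this decomposition certifies tw(G) ≤ 2. Conversely, {0, 1, 2} is a clique of size 3, and the vertices of any clique must share a bag in every tree decomposition; so some bag has ≥ 3 vertices and tw(G) ≥ 2. Therefore the treewidth is 2.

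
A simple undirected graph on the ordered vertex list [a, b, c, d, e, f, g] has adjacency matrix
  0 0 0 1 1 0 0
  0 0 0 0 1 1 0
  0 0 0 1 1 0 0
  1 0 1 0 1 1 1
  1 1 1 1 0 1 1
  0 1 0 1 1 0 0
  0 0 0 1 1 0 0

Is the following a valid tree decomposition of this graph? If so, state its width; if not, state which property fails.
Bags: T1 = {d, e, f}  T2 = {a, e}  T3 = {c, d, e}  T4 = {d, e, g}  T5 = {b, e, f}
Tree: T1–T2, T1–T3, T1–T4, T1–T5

A tree decomposition must satisfy three properties: every vertex lies in some bag; for every edge, both endpoints lie together in some bag; and for every vertex, the bags containing it form a connected subtree. Here edge (d,a) lies in no bag, so the decomposition is invalid.

No — edge (d,a) lies in no bag.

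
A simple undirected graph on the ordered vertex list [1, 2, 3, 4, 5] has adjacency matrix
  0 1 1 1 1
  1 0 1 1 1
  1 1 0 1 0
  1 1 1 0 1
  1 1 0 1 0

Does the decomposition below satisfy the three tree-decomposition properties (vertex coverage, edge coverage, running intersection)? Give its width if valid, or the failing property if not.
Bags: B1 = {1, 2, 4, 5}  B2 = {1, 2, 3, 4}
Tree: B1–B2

Vertex coverage: the bags together contain {1, 2, 3, 4, 5}, the full vertex set. Edge coverage: each edge of G has both endpoints in at least one bag. Running intersection: for every vertex, the bags containing it form a connected subtree. All three properties hold, so this is a valid tree decomposition of width max|bag| − 1 = 3, and hence tw(G) ≤ 3.

Yes; width 3.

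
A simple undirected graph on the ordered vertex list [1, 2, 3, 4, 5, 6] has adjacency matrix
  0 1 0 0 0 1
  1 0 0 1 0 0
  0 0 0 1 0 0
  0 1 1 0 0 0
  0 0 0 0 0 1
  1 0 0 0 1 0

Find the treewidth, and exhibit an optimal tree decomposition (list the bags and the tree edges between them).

The largest bag has 2 vertices, giving width 1; this decomposition certifies tw(G) ≤ 1. Since G has at least one edge (e.g. 5–6), it is not an edgeless graph, so tw(G) ≥ 1. Therefore the treewidth is 1.

Treewidth 1.
One such decomposition:
Bags: B1 = {5, 6}  B2 = {1, 6}  B3 = {1, 2}  B4 = {2, 4}  B5 = {3, 4}
Tree: B1–B2, B2–B3, B3–B4, B4–B5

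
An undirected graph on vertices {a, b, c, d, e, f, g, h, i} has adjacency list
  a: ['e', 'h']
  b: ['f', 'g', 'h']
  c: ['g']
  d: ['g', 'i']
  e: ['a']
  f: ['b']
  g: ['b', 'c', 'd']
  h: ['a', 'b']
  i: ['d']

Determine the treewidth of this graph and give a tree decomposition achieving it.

Treewidth 1.
One optimal decomposition is:
Bags: B1 = {d, g}  B2 = {d, i}  B3 = {b, g}  B4 = {b, h}  B5 = {c, g}  B6 = {b, f}  B7 = {a, h}  B8 = {a, e}
Tree: B1–B2, B1–B3, B3–B4, B1–B5, B4–B6, B4–B7, B7–B8

Every bag has size at most 2, so the width is 2 − 1 = 1 and tw(G) ≤ 1. Since G has at least one edge (e.g. g–d), it is not an edgeless graph, so tw(G) ≥ 1. Therefore the treewidth is 1.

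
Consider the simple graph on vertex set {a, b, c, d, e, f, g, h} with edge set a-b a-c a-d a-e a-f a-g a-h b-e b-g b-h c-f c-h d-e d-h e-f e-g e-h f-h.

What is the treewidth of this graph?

A width-3 tree decomposition is:
Bags: B1 = {a, e, f, h}  B2 = {a, c, f, h}  B3 = {a, d, e, h}  B4 = {a, b, e, h}  B5 = {a, b, e, g}
Tree: B1–B2, B1–B3, B3–B4, B4–B5
Every bag has size at most 4, so the width is 4 − 1 = 3 and tw(G) ≤ 3. On the other hand G contains the 4-clique {a, b, e, g}. A clique must lie in a single bag of any decomposition, so no decomposition can have width below 3. The upper and lower bounds meet at 3, so that is the treewidth.

3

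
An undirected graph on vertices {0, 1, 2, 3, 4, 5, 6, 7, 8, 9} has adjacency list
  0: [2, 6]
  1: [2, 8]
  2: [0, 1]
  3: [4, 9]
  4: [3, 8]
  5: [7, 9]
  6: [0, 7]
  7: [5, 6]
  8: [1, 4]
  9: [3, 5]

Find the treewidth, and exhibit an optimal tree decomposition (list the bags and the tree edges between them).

Treewidth 2.
Bags: B1 = {5, 7, 9}  B2 = {6, 7, 9}  B3 = {0, 6, 9}  B4 = {0, 2, 9}  B5 = {1, 2, 9}  B6 = {1, 8, 9}  B7 = {4, 8, 9}  B8 = {3, 4, 9}
Tree: B1–B2, B2–B3, B3–B4, B4–B5, B5–B6, B6–B7, B7–B8

Each bag holds 3 vertices, so the decomposition has width 2, which upper-bounds the treewidth. Since 9–5–7–6–0–2–1–8–4–3–9 is a cycle in G, G is not acyclic. Forests are exactly the graphs of treewidth ≤ 1, so tw(G) ≥ 2. Hence tw(G) = 2 exactly.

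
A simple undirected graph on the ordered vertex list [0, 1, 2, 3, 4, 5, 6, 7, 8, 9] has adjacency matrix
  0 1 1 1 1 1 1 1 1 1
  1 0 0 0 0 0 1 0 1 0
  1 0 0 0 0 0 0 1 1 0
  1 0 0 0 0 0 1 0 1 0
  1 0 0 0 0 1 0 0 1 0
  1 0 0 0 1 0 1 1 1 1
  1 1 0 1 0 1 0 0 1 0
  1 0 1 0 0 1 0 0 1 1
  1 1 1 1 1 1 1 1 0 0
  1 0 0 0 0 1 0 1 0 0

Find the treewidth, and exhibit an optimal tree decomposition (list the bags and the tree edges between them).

Every bag has size at most 4, so the width is 4 − 1 = 3 and tw(G) ≤ 3. Conversely, {0, 1, 6, 8} is a clique of size 4, and the vertices of any clique must share a bag in every tree decomposition; so some bag has ≥ 4 vertices and tw(G) ≥ 3. Combining the bounds, tw(G) = 3.

Treewidth 3.
Bags: B1 = {0, 2, 7, 8}  B2 = {0, 5, 7, 8}  B3 = {0, 5, 7, 9}  B4 = {0, 5, 6, 8}  B5 = {0, 3, 6, 8}  B6 = {0, 4, 5, 8}  B7 = {0, 1, 6, 8}
Tree: B1–B2, B2–B3, B2–B4, B4–B5, B2–B6, B4–B7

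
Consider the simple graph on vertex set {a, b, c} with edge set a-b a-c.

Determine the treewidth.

1

A width-1 tree decomposition is:
Bags: B1 = {a, b}  B2 = {a, c}
Tree: B1–B2
Each bag holds 2 vertices, so the decomposition has width 1, which upper-bounds the treewidth. Any graph with an edge has treewidth ≥ 1, and G has the edge b–a. Combining the bounds, tw(G) = 1.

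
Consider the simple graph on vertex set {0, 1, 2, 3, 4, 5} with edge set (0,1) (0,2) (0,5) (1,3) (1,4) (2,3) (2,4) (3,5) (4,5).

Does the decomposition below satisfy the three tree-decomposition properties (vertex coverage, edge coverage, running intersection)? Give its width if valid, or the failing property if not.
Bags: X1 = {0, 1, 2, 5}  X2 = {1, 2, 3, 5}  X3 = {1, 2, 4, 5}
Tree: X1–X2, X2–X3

Checking the three conditions: (i) the bags cover all of {0, 1, 2, 3, 4, 5}; (ii) for each edge, some bag contains both endpoints; (iii) the bags containing any fixed vertex form a subtree. All hold, so the decomposition is valid with width 4 − 1 = 3.

Yes; width 3.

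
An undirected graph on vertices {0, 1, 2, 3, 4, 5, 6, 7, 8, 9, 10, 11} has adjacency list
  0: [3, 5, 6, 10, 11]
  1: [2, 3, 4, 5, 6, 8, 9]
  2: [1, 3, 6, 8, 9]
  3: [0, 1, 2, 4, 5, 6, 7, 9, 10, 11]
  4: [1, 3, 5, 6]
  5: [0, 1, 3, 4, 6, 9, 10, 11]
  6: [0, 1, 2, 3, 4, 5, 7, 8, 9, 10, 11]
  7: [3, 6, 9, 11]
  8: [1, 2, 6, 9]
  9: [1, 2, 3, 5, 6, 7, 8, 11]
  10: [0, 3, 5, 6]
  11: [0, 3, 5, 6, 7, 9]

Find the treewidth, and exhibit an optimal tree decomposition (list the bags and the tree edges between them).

Treewidth 4.
One such decomposition:
Bags: B1 = {1, 3, 5, 6, 9}  B2 = {1, 3, 4, 5, 6}  B3 = {3, 5, 6, 9, 11}  B4 = {3, 6, 7, 9, 11}  B5 = {0, 3, 5, 6, 11}  B6 = {0, 3, 5, 6, 10}  B7 = {1, 2, 3, 6, 9}  B8 = {1, 2, 6, 8, 9}
Tree: B1–B2, B1–B3, B3–B4, B3–B5, B5–B6, B1–B7, B7–B8

Each bag holds 5 vertices, so the decomposition has width 4, which upper-bounds the treewidth. Conversely, {1, 2, 6, 8, 9} is a clique of size 5, and the vertices of any clique must share a bag in every tree decomposition; so some bag has ≥ 5 vertices and tw(G) ≥ 4. Therefore the treewidth is 4.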